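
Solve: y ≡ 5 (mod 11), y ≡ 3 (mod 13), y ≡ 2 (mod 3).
M = 11 × 13 × 3 = 429. M₁ = 39, y₁ ≡ 2 (mod 11). M₂ = 33, y₂ ≡ 2 (mod 13). M₃ = 143, y₃ ≡ 2 (mod 3). y = 5×39×2 + 3×33×2 + 2×143×2 ≡ 302 (mod 429)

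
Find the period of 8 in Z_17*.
Powers of 8 mod 17: 8^1≡8, 8^2≡13, 8^3≡2, 8^4≡16, 8^5≡9, 8^6≡4, 8^7≡15, 8^8≡1. So the order of 8 is 8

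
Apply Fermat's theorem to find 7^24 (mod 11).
By Fermat: 7^{10} ≡ 1 (mod 11). 24 = 2×10 + 4. So 7^{24} ≡ 7^{4} ≡ 3 (mod 11)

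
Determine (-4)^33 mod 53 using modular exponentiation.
By repeated squaring mod 53: (-4)^{1}≡49, (-4)^{2}≡16, (-4)^{4}≡44, (-4)^{8}≡28, (-4)^{16}≡42, (-4)^{32}≡15. Then (-4)^{33} = (-4)^{32+1} ≡ 15 × 49 ≡ 46 mod 53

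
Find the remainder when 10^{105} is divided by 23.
By Fermat: 10^{22} ≡ 1 mod 23. 105 = 4×22 + 17. So 10^{105} ≡ 10^{17} ≡ 17 mod 23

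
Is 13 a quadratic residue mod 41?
By Euler's criterion: 13^{20} ≡ 40 mod 41. Since this equals -1 (≡ 40), 13 is not a QR.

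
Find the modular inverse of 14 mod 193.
Since 193 is prime, by Fermat 14^(-1) ≡ 14^{191} ≡ 69 (mod 193). Verify: 14 × 69 = 966 ≡ 1 (mod 193)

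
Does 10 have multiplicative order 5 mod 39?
Powers of 10 mod 39: 10^1≡10, 10^2≡22, 10^3≡25, 10^4≡16, 10^5≡4, 10^6≡1. 10^5≡4≢1, so ord ≠ 5. No, the actual order is 6.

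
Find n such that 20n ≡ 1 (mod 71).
Since 71 is prime, by Fermat 20^(-1) ≡ 20^{69} ≡ 32 (mod 71). Verify: 20 × 32 = 640 ≡ 1 (mod 71)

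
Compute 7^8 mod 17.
By repeated squaring (mod 17): 7^{1}≡7, 7^{2}≡15, 7^{4}≡4, 7^{8}≡16. So 7^{8} ≡ 16 (mod 17)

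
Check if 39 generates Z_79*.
ord_79(39) divides 78. For each prime q|78: 39^{39}≡78, 39^{26}≡55, 39^{6}≡21, none ≡ 1. So 39 has order 78 and is a primitive root mod 79.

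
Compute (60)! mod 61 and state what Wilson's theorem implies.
(60)! mod 61 = 60. Since this equals -1 (mod 61), Wilson confirms 61 is prime.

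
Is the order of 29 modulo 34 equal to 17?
Powers of 29 mod 34: 29^1≡29, 29^2≡25, 29^3≡11, 29^4≡13, 29^5≡3, 29^6≡19, 29^7≡7, 29^8≡33, 29^9≡5, 29^10≡9, 29^11≡23, 29^12≡21, 29^13≡31, 29^14≡15, 29^15≡27, 29^16≡1. Already 29^16≡1, so the order is 16 < 17. No, the actual order is 16.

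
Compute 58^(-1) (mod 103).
Since 103 is prime, by Fermat 58^(-1) ≡ 58^{101} ≡ 16 (mod 103). Verify: 58 × 16 = 928 ≡ 1 (mod 103)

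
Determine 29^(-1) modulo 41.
Since 41 is prime, by Fermat 29^(-1) ≡ 29^{39} ≡ 17 (mod 41). Verify: 29 × 17 = 493 ≡ 1 (mod 41)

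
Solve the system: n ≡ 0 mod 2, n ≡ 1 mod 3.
M = 2 × 3 = 6. M₁ = 3, y₁ ≡ 1 mod 2. M₂ = 2, y₂ ≡ 2 mod 3. n = 0×3×1 + 1×2×2 ≡ 4 mod 6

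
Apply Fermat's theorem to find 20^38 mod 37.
By Fermat: 20^{36} ≡ 1 mod 37. So 20^{38} = 20^{36} · 20^{2} ≡ 20^{2} ≡ 30 mod 37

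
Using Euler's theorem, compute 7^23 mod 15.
By Euler: 7^{8} ≡ 1 mod 15 since gcd(7, 15) = 1. 23 = 2×8 + 7. So 7^{23} ≡ 7^{7} ≡ 13 mod 15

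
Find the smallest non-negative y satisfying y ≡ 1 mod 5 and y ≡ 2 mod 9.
M = 5 × 9 = 45. M₁ = 9, y₁ ≡ 4 mod 5. M₂ = 5, y₂ ≡ 2 mod 9. y = 1×9×4 + 2×5×2 ≡ 11 mod 45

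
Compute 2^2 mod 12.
2^{2} = 4 ≡ 4 (mod 12)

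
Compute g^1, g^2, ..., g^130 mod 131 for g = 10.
10^1, 10^2, ..., 10^{130} mod 131: [10, 100, 83, 44, 47, 77, 115, 102, 103, 113, 82, 34, 78, 125, 71, 55, 26, 129, 111, 62, 96, 43, 37, 108, 32, 58, 56, 36, 98, 63, 106, 12, 120, 21, 79, 4, 40, 7, 70, 45, 57, 46, 67, 15, 19, 59, 66, 5, 50, 107, 22, 89, 104, 123, 51, 117, 122, 41, 17, 39, 128, 101, 93, 13, 130, 121, 31, 48, 87, 84, 54, 16, 29, 28, 18, 49, 97, 53, 6, 60, 76, 105, 2, 20, 69, 35, 88, 94, 23, 99, 73, 75, 95, 33, 68, 25, 119, 11, 110, 52, 127, 91, 124, 61, 86, 74, 85, 64, 116, 112, 72, 65, 126, 81, 24, 109, 42, 27, 8, 80, 14, 9, 90, 114, 92, 3, 30, 38, 118, 1]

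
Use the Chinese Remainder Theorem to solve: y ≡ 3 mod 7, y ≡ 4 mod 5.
M = 7 × 5 = 35. M₁ = 5, y₁ ≡ 3 mod 7. M₂ = 7, y₂ ≡ 3 mod 5. y = 3×5×3 + 4×7×3 ≡ 24 mod 35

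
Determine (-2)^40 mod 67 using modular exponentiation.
By repeated squaring (mod 67): (-2)^{1}≡65, (-2)^{2}≡4, (-2)^{4}≡16, (-2)^{8}≡55, (-2)^{16}≡10, (-2)^{32}≡33. Then (-2)^{40} = (-2)^{32+8} ≡ 33 × 55 ≡ 6 (mod 67)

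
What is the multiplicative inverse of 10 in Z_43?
Since 43 is prime, by Fermat 10^(-1) ≡ 10^{41} ≡ 13 (mod 43). Verify: 10 × 13 = 130 ≡ 1 (mod 43)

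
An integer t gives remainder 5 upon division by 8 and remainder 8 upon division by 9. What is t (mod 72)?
M = 8 × 9 = 72. M₁ = 9, y₁ ≡ 1 (mod 8). M₂ = 8, y₂ ≡ 8 (mod 9). t = 5×9×1 + 8×8×8 ≡ 53 (mod 72)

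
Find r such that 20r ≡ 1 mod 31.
Since 31 is prime, by Fermat 20^(-1) ≡ 20^{29} ≡ 14 mod 31. Verify: 20 × 14 = 280 ≡ 1 mod 31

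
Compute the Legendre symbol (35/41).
(35/41) = 35^{20} mod 41 = -1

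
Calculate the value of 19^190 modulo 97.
Using Fermat: 19^{96} ≡ 1 (mod 97). 190 ≡ 94 (mod 96). So 19^{190} ≡ 19^{94} ≡ 79 (mod 97)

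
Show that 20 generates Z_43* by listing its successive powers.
20^1, 20^2, ..., 20^{42} mod 43: [20, 13, 2, 40, 26, 4, 37, 9, 8, 31, 18, 16, 19, 36, 32, 38, 29, 21, 33, 15, 42, 23, 30, 41, 3, 17, 39, 6, 34, 35, 12, 25, 27, 24, 7, 11, 5, 14, 22, 10, 28, 1]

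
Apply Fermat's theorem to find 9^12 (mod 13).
By Fermat's Little Theorem, 9^{12} ≡ 1 (mod 13) since 13 is prime and gcd(9, 13) = 1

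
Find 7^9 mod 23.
By repeated squaring mod 23: 7^{1}≡7, 7^{2}≡3, 7^{4}≡9, 7^{8}≡12. Then 7^{9} = 7^{8+1} ≡ 12 × 7 ≡ 15 mod 23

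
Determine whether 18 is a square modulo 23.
By Euler's criterion: 18^{11} ≡ 1 (mod 23). Since this equals 1, 18 is a QR.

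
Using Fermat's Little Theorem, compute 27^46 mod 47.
By Fermat's Little Theorem, 27^{46} ≡ 1 (mod 47) since 47 is prime and gcd(27, 47) = 1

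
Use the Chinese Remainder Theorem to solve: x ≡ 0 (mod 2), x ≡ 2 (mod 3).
M = 2 × 3 = 6. M₁ = 3, y₁ ≡ 1 (mod 2). M₂ = 2, y₂ ≡ 2 (mod 3). x = 0×3×1 + 2×2×2 ≡ 2 (mod 6)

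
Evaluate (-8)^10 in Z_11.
Using Fermat: (-8)^{10} ≡ 1 mod 11. 10 ≡ 0 mod 10. So (-8)^{10} ≡ (-8)^{0} ≡ 1 mod 11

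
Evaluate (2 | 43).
(2/43) = 2^{21} mod 43 = -1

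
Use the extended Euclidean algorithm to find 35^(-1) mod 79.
Extended GCD: 35(-9) + 79(4) = 1. So 35^(-1) ≡ -9 ≡ 70 (mod 79). Verify: 35 × 70 = 2450 ≡ 1 (mod 79)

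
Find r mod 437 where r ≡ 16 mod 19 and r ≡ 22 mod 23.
M = 19 × 23 = 437. M₁ = 23, y₁ ≡ 5 mod 19. M₂ = 19, y₂ ≡ 17 mod 23. r = 16×23×5 + 22×19×17 ≡ 206 mod 437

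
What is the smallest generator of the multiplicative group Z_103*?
g = 5. Powers: [5, 25, 22, 7, 35, 72, 51, 49, 39, 92, ...] generates all 102 non-zero residues.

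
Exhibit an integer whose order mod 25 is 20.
2 has order 20 mod 25 since 2^{20} ≡ 1 mod 25 and no smaller power works.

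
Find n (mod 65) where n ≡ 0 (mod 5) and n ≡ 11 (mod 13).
M = 5 × 13 = 65. M₁ = 13, y₁ ≡ 2 (mod 5). M₂ = 5, y₂ ≡ 8 (mod 13). n = 0×13×2 + 11×5×8 ≡ 50 (mod 65)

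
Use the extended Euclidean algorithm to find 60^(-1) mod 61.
Extended GCD: 60(-1) + 61(1) = 1. So 60^(-1) ≡ -1 ≡ 60 (mod 61). Verify: 60 × 60 = 3600 ≡ 1 (mod 61)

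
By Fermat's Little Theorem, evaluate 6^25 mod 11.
By Fermat: 6^{10} ≡ 1 (mod 11). 25 = 2×10 + 5. So 6^{25} ≡ 6^{5} ≡ 10 (mod 11)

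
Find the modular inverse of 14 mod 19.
Since 19 is prime, by Fermat 14^(-1) ≡ 14^{17} ≡ 15 (mod 19). Verify: 14 × 15 = 210 ≡ 1 (mod 19)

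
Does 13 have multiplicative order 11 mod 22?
Powers of 13 mod 22: 13^1≡13, 13^2≡15, 13^3≡19, 13^4≡5, 13^5≡21, 13^6≡9, 13^7≡7, 13^8≡3, 13^9≡17, 13^10≡1. Already 13^10≡1, so the order is 10 < 11. No, the actual order is 10.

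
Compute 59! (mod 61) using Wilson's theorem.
(60)! = (59)! × (60) ≡ -1 (mod 61). So (59)! ≡ -1 × (60)^(-1) ≡ (-1)×(-1) = 1 (mod 61)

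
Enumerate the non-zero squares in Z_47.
QRs mod 47: {1, 2, 3, 4, 6, 7, 8, 9, 12, 14, 16, 17, 18, 21, 24, 25, 27, 28, 32, 34, 36, 37, 42}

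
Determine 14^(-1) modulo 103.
Since 103 is prime, by Fermat 14^(-1) ≡ 14^{101} ≡ 81 mod 103. Verify: 14 × 81 = 1134 ≡ 1 mod 103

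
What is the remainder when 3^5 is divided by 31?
By repeated squaring (mod 31): 3^{1}≡3, 3^{2}≡9, 3^{4}≡19. Then 3^{5} = 3^{4+1} ≡ 19 × 3 ≡ 26 (mod 31)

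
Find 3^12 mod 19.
By repeated squaring mod 19: 3^{1}≡3, 3^{2}≡9, 3^{4}≡5, 3^{8}≡6. Then 3^{12} = 3^{8+4} ≡ 6 × 5 ≡ 11 mod 19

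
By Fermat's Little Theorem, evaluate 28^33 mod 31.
By Fermat: 28^{30} ≡ 1 mod 31. So 28^{33} = 28^{30} · 28^{3} ≡ 28^{3} ≡ 4 mod 31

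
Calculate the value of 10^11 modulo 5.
By repeated squaring (mod 5): 10^{1}≡0, 10^{2}≡0, 10^{4}≡0, 10^{8}≡0. Then 10^{11} = 10^{8+2+1} ≡ 0 × 0 × 0 ≡ 0 (mod 5)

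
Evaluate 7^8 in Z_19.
By repeated squaring mod 19: 7^{1}≡7, 7^{2}≡11, 7^{4}≡7, 7^{8}≡11. So 7^{8} ≡ 11 mod 19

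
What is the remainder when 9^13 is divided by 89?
By repeated squaring (mod 89): 9^{1}≡9, 9^{2}≡81, 9^{4}≡64, 9^{8}≡2. Then 9^{13} = 9^{8+4+1} ≡ 2 × 64 × 9 ≡ 84 (mod 89)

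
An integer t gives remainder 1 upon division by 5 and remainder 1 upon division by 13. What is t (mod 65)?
M = 5 × 13 = 65. M₁ = 13, y₁ ≡ 2 (mod 5). M₂ = 5, y₂ ≡ 8 (mod 13). t = 1×13×2 + 1×5×8 ≡ 1 (mod 65)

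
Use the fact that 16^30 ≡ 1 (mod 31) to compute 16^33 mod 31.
By Fermat: 16^{30} ≡ 1 (mod 31). So 16^{33} = 16^{30} · 16^{3} ≡ 16^{3} ≡ 4 (mod 31)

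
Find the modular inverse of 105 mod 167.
Since 167 is prime, by Fermat 105^(-1) ≡ 105^{165} ≡ 35 (mod 167). Verify: 105 × 35 = 3675 ≡ 1 (mod 167)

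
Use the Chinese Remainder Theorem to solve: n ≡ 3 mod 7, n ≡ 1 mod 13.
M = 7 × 13 = 91. M₁ = 13, y₁ ≡ 6 mod 7. M₂ = 7, y₂ ≡ 2 mod 13. n = 3×13×6 + 1×7×2 ≡ 66 mod 91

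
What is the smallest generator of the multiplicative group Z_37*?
g = 2. For each prime q|36: 2^{18}≡36, 2^{12}≡26, none ≡ 1, so ord_37(2) = 36 and 2 is a primitive root.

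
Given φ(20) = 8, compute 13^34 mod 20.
By Euler: 13^{8} ≡ 1 mod 20 since gcd(13, 20) = 1. 34 = 4×8 + 2. So 13^{34} ≡ 13^{2} ≡ 9 mod 20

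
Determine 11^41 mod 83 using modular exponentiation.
By repeated squaring mod 83: 11^{1}≡11, 11^{2}≡38, 11^{4}≡33, 11^{8}≡10, 11^{16}≡17, 11^{32}≡40. Then 11^{41} = 11^{32+8+1} ≡ 40 × 10 × 11 ≡ 1 mod 83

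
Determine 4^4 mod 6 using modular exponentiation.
4^{4} = 256 ≡ 4 mod 6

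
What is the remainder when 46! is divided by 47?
By Wilson's theorem, (46)! ≡ -1 ≡ 46 mod 47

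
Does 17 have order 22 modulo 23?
ord_23(17) divides 22. For each prime q|22: 17^{11}≡22, 17^{2}≡13, none ≡ 1. So 17 has order 22 and is a primitive root mod 23.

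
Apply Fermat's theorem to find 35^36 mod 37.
By Fermat's Little Theorem, 35^{36} ≡ 1 mod 37 since 37 is prime and gcd(35, 37) = 1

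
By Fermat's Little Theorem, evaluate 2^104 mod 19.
By Fermat: 2^{18} ≡ 1 (mod 19). 104 = 5×18 + 14. So 2^{104} ≡ 2^{14} ≡ 6 (mod 19)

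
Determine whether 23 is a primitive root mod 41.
23^{10} ≡ 1 (mod 41) and 10 < 40, so ord_41(23) = 10 ≠ 40 and 23 is not a primitive root.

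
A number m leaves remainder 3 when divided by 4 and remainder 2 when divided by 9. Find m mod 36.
M = 4 × 9 = 36. M₁ = 9, y₁ ≡ 1 mod 4. M₂ = 4, y₂ ≡ 7 mod 9. m = 3×9×1 + 2×4×7 ≡ 11 mod 36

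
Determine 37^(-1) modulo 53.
Since 53 is prime, by Fermat 37^(-1) ≡ 37^{51} ≡ 43 (mod 53). Verify: 37 × 43 = 1591 ≡ 1 (mod 53)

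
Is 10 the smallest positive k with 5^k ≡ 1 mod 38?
Powers of 5 mod 38: 5^1≡5, 5^2≡25, 5^3≡11, 5^4≡17, 5^5≡9, 5^6≡7, 5^7≡35, 5^8≡23, 5^9≡1. Already 5^9≡1, so the order is 9 < 10. No, the actual order is 9.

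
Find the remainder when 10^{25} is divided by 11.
By Fermat: 10^{10} ≡ 1 mod 11. 25 = 2×10 + 5. So 10^{25} ≡ 10^{5} ≡ 10 mod 11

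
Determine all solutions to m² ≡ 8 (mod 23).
The square roots of 8 mod 23 are 13 and 10. Verify: 13² = 169 ≡ 8 (mod 23)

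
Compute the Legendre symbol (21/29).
(21/29) = 21^{14} mod 29 = -1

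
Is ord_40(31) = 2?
Powers of 31 mod 40: 31^1≡31, 31^2≡1. First k with 31^k≡1 is k=2. Yes, ord_40(31) = 2.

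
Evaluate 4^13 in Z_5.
Using Fermat: 4^{4} ≡ 1 (mod 5). 13 ≡ 1 (mod 4). So 4^{13} ≡ 4^{1} ≡ 4 (mod 5)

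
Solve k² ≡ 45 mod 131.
The square roots of 45 mod 131 are 62 and 69. Verify: 62² = 3844 ≡ 45 mod 131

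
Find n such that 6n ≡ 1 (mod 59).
Since 59 is prime, by Fermat 6^(-1) ≡ 6^{57} ≡ 10 (mod 59). Verify: 6 × 10 = 60 ≡ 1 (mod 59)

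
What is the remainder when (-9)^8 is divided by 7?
Using Fermat: (-9)^{6} ≡ 1 mod 7. 8 ≡ 2 mod 6. So (-9)^{8} ≡ (-9)^{2} ≡ 4 mod 7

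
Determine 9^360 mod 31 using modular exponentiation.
Using Fermat: 9^{30} ≡ 1 mod 31. 360 ≡ 0 mod 30. So 9^{360} ≡ 9^{0} ≡ 1 mod 31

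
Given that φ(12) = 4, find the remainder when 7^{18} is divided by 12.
By Euler: 7^{4} ≡ 1 mod 12 since gcd(7, 12) = 1. 18 = 4×4 + 2. So 7^{18} ≡ 7^{2} ≡ 1 mod 12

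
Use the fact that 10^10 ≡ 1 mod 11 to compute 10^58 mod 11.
By Fermat: 10^{10} ≡ 1 mod 11. 58 = 5×10 + 8. So 10^{58} ≡ 10^{8} ≡ 1 mod 11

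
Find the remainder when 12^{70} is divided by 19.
By Fermat: 12^{18} ≡ 1 (mod 19). 70 = 3×18 + 16. So 12^{70} ≡ 12^{16} ≡ 7 (mod 19)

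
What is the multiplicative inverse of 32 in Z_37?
Since 37 is prime, by Fermat 32^(-1) ≡ 32^{35} ≡ 22 mod 37. Verify: 32 × 22 = 704 ≡ 1 mod 37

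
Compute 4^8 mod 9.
By repeated squaring (mod 9): 4^{1}≡4, 4^{2}≡7, 4^{4}≡4, 4^{8}≡7. So 4^{8} ≡ 7 (mod 9)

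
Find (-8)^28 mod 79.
By repeated squaring mod 79: (-8)^{1}≡71, (-8)^{2}≡64, (-8)^{4}≡67, (-8)^{8}≡65, (-8)^{16}≡38. Then (-8)^{28} = (-8)^{16+8+4} ≡ 38 × 65 × 67 ≡ 64 mod 79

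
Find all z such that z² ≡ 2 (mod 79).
The square roots of 2 mod 79 are 9 and 70. Verify: 9² = 81 ≡ 2 (mod 79)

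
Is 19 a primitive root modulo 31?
19^{15} ≡ 1 mod 31 and 15 < 30, so ord_31(19) = 15 ≠ 30 and 19 is not a primitive root.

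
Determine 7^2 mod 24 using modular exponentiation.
7^{2} = 49 ≡ 1 mod 24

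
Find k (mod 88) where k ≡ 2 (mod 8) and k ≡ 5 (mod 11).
M = 8 × 11 = 88. M₁ = 11, y₁ ≡ 3 (mod 8). M₂ = 8, y₂ ≡ 7 (mod 11). k = 2×11×3 + 5×8×7 ≡ 82 (mod 88)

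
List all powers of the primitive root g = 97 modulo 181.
97^1, 97^2, ..., 97^{180} mod 181: [97, 178, 71, 9, 149, 154, 96, 81, 74, 119, 140, 5, 123, 166, 174, 45, 21, 46, 118, 43, 8, 52, 157, 25, 72, 106, 146, 44, 105, 49, 47, 34, 40, 79, 61, 125, 179, 168, 6, 39, 163, 64, 54, 170, 19, 33, 124, 82, 171, 116, 30, 14, 91, 139, 89, 126, 95, 165, 77, 48, 131, 37, 150, 70, 93, 152, 83, 87, 113, 101, 23, 59, 112, 4, 26, 169, 103, 36, 53, 73, 22, 143, 115, 114, 17, 20, 130, 121, 153, 180, 84, 3, 110, 172, 32, 27, 85, 100, 107, 62, 41, 176, 58, 15, 7, 136, 160, 135, 63, 138, 173, 129, 24, 156, 109, 75, 35, 137, 76, 132, 134, 147, 141, 102, 120, 56, 2, 13, 175, 142, 18, 117, 127, 11, 162, 148, 57, 99, 10, 65, 151, 167, 90, 42, 92, 55, 86, 16, 104, 133, 50, 144, 31, 111, 88, 29, 98, 94, 68, 80, 158, 122, 69, 177, 155, 12, 78, 145, 128, 108, 159, 38, 66, 67, 164, 161, 51, 60, 28, 1]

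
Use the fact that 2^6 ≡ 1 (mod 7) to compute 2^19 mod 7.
By Fermat: 2^{6} ≡ 1 (mod 7). 19 = 3×6 + 1. So 2^{19} ≡ 2^{1} ≡ 2 (mod 7)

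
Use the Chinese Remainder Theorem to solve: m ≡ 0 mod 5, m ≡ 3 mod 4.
M = 5 × 4 = 20. M₁ = 4, y₁ ≡ 4 mod 5. M₂ = 5, y₂ ≡ 1 mod 4. m = 0×4×4 + 3×5×1 ≡ 15 mod 20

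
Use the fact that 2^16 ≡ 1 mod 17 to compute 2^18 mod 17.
By Fermat: 2^{16} ≡ 1 mod 17. So 2^{18} = 2^{16} · 2^{2} ≡ 2^{2} ≡ 4 mod 17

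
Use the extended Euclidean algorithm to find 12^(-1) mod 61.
Extended GCD: 12(-5) + 61(1) = 1. So 12^(-1) ≡ -5 ≡ 56 (mod 61). Verify: 12 × 56 = 672 ≡ 1 (mod 61)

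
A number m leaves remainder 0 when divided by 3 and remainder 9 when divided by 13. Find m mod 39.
M = 3 × 13 = 39. M₁ = 13, y₁ ≡ 1 mod 3. M₂ = 3, y₂ ≡ 9 mod 13. m = 0×13×1 + 9×3×9 ≡ 9 mod 39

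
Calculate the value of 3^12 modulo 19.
By repeated squaring mod 19: 3^{1}≡3, 3^{2}≡9, 3^{4}≡5, 3^{8}≡6. Then 3^{12} = 3^{8+4} ≡ 6 × 5 ≡ 11 mod 19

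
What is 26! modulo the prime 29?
(28)! = (26)! × (27) × (28) ≡ -1 mod 29. So (26)! ≡ -1 × [(28)(27)]^(-1) ≡ 14 mod 29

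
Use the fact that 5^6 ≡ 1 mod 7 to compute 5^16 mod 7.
By Fermat: 5^{6} ≡ 1 mod 7. 16 = 2×6 + 4. So 5^{16} ≡ 5^{4} ≡ 2 mod 7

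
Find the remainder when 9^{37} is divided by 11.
By Fermat: 9^{10} ≡ 1 (mod 11). 37 = 3×10 + 7. So 9^{37} ≡ 9^{7} ≡ 4 (mod 11)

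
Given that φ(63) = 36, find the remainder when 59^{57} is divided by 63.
By Euler: 59^{36} ≡ 1 mod 63 since gcd(59, 63) = 1. 57 = 1×36 + 21. So 59^{57} ≡ 59^{21} ≡ 62 mod 63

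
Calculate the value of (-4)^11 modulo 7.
Using Fermat: (-4)^{6} ≡ 1 mod 7. 11 ≡ 5 mod 6. So (-4)^{11} ≡ (-4)^{5} ≡ 5 mod 7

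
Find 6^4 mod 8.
6^{4} = 1296 ≡ 0 mod 8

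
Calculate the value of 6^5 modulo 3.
By repeated squaring (mod 3): 6^{1}≡0, 6^{2}≡0, 6^{4}≡0. Then 6^{5} = 6^{4+1} ≡ 0 × 0 ≡ 0 (mod 3)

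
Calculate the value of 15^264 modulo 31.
Using Fermat: 15^{30} ≡ 1 mod 31. 264 ≡ 24 mod 30. So 15^{264} ≡ 15^{24} ≡ 2 mod 31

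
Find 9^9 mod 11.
By repeated squaring mod 11: 9^{1}≡9, 9^{2}≡4, 9^{4}≡5, 9^{8}≡3. Then 9^{9} = 9^{8+1} ≡ 3 × 9 ≡ 5 mod 11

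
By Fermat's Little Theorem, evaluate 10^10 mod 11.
By Fermat's Little Theorem, 10^{10} ≡ 1 mod 11 since 11 is prime and gcd(10, 11) = 1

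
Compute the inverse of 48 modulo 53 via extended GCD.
Extended GCD: 48(21) + 53(-19) = 1. So 48^(-1) ≡ 21 mod 53. Verify: 48 × 21 = 1008 ≡ 1 mod 53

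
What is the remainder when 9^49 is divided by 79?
By repeated squaring (mod 79): 9^{1}≡9, 9^{2}≡2, 9^{4}≡4, 9^{8}≡16, 9^{16}≡19, 9^{32}≡45. Then 9^{49} = 9^{32+16+1} ≡ 45 × 19 × 9 ≡ 32 (mod 79)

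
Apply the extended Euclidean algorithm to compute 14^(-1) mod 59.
Extended GCD: 14(-21) + 59(5) = 1. So 14^(-1) ≡ -21 ≡ 38 mod 59. Verify: 14 × 38 = 532 ≡ 1 mod 59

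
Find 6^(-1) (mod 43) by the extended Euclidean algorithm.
Extended GCD: 6(-7) + 43(1) = 1. So 6^(-1) ≡ -7 ≡ 36 (mod 43). Verify: 6 × 36 = 216 ≡ 1 (mod 43)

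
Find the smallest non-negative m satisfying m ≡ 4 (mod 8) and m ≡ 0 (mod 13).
M = 8 × 13 = 104. M₁ = 13, y₁ ≡ 5 (mod 8). M₂ = 8, y₂ ≡ 5 (mod 13). m = 4×13×5 + 0×8×5 ≡ 52 (mod 104)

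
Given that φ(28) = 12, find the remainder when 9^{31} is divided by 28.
By Euler: 9^{12} ≡ 1 (mod 28) since gcd(9, 28) = 1. 31 = 2×12 + 7. So 9^{31} ≡ 9^{7} ≡ 9 (mod 28)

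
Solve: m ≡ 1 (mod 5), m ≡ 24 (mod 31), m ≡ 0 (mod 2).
M = 5 × 31 × 2 = 310. M₁ = 62, y₁ ≡ 3 (mod 5). M₂ = 10, y₂ ≡ 28 (mod 31). M₃ = 155, y₃ ≡ 1 (mod 2). m = 1×62×3 + 24×10×28 + 0×155×1 ≡ 86 (mod 310)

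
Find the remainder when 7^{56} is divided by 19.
By Fermat: 7^{18} ≡ 1 mod 19. 56 = 3×18 + 2. So 7^{56} ≡ 7^{2} ≡ 11 mod 19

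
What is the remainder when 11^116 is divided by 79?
Using Fermat: 11^{78} ≡ 1 mod 79. 116 ≡ 38 mod 78. So 11^{116} ≡ 11^{38} ≡ 36 mod 79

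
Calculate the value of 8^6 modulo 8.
By repeated squaring mod 8: 8^{1}≡0, 8^{2}≡0, 8^{4}≡0. Then 8^{6} = 8^{4+2} ≡ 0 × 0 ≡ 0 mod 8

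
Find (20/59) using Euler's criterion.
(20/59) = 20^{29} mod 59 = 1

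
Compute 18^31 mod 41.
By repeated squaring mod 41: 18^{1}≡18, 18^{2}≡37, 18^{4}≡16, 18^{8}≡10, 18^{16}≡18. Then 18^{31} = 18^{16+8+4+2+1} ≡ 18 × 10 × 16 × 37 × 18 ≡ 18 mod 41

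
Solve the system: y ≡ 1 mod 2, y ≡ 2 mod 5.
M = 2 × 5 = 10. M₁ = 5, y₁ ≡ 1 mod 2. M₂ = 2, y₂ ≡ 3 mod 5. y = 1×5×1 + 2×2×3 ≡ 7 mod 10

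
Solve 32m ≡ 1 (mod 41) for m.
Since 41 is prime, by Fermat 32^(-1) ≡ 32^{39} ≡ 9 (mod 41). Verify: 32 × 9 = 288 ≡ 1 (mod 41)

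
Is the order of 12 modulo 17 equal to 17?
Powers of 12 mod 17: 12^1≡12, 12^2≡8, 12^3≡11, 12^4≡13, 12^5≡3, 12^6≡2, 12^7≡7, 12^8≡16, 12^9≡5, 12^10≡9, 12^11≡6, 12^12≡4, 12^13≡14, 12^14≡15, 12^15≡10, 12^16≡1. Already 12^16≡1, so the order is 16 < 17. No, the actual order is 16.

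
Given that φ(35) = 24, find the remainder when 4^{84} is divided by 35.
By Euler: 4^{24} ≡ 1 (mod 35) since gcd(4, 35) = 1. 84 = 3×24 + 12. So 4^{84} ≡ 4^{12} ≡ 1 (mod 35)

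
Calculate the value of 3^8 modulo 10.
By repeated squaring mod 10: 3^{1}≡3, 3^{2}≡9, 3^{4}≡1, 3^{8}≡1. So 3^{8} ≡ 1 mod 10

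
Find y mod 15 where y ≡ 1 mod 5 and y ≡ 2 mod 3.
M = 5 × 3 = 15. M₁ = 3, y₁ ≡ 2 mod 5. M₂ = 5, y₂ ≡ 2 mod 3. y = 1×3×2 + 2×5×2 ≡ 11 mod 15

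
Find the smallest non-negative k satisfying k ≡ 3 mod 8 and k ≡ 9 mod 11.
M = 8 × 11 = 88. M₁ = 11, y₁ ≡ 3 mod 8. M₂ = 8, y₂ ≡ 7 mod 11. k = 3×11×3 + 9×8×7 ≡ 75 mod 88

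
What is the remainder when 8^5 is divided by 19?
By repeated squaring (mod 19): 8^{1}≡8, 8^{2}≡7, 8^{4}≡11. Then 8^{5} = 8^{4+1} ≡ 11 × 8 ≡ 12 (mod 19)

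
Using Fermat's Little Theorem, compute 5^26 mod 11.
By Fermat: 5^{10} ≡ 1 (mod 11). 26 = 2×10 + 6. So 5^{26} ≡ 5^{6} ≡ 5 (mod 11)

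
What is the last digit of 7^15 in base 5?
Using Fermat: 7^{4} ≡ 1 (mod 5). 15 ≡ 3 (mod 4). So 7^{15} ≡ 7^{3} ≡ 3 (mod 5)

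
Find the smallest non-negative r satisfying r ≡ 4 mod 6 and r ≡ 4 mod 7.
M = 6 × 7 = 42. M₁ = 7, y₁ ≡ 1 mod 6. M₂ = 6, y₂ ≡ 6 mod 7. r = 4×7×1 + 4×6×6 ≡ 4 mod 42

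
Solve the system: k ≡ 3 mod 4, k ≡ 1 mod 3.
M = 4 × 3 = 12. M₁ = 3, y₁ ≡ 3 mod 4. M₂ = 4, y₂ ≡ 1 mod 3. k = 3×3×3 + 1×4×1 ≡ 7 mod 12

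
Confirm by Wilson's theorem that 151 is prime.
(150)! mod 151 = 150. Since this equals -1 (mod 151), Wilson confirms 151 is prime.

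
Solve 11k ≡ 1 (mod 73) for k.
Since 73 is prime, by Fermat 11^(-1) ≡ 11^{71} ≡ 20 (mod 73). Verify: 11 × 20 = 220 ≡ 1 (mod 73)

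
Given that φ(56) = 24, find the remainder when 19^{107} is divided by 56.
By Euler: 19^{24} ≡ 1 mod 56 since gcd(19, 56) = 1. 107 = 4×24 + 11. So 19^{107} ≡ 19^{11} ≡ 3 mod 56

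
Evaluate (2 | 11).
(2/11) = 2^{5} mod 11 = -1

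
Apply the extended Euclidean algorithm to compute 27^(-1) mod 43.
Extended GCD: 27(8) + 43(-5) = 1. So 27^(-1) ≡ 8 (mod 43). Verify: 27 × 8 = 216 ≡ 1 (mod 43)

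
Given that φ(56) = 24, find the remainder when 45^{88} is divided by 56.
By Euler: 45^{24} ≡ 1 (mod 56) since gcd(45, 56) = 1. 88 = 3×24 + 16. So 45^{88} ≡ 45^{16} ≡ 25 (mod 56)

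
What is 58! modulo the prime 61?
(60)! = (58)! × (59) × (60) ≡ -1 mod 61. So (58)! ≡ -1 × [(60)(59)]^(-1) ≡ 30 mod 61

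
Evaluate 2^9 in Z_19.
By repeated squaring mod 19: 2^{1}≡2, 2^{2}≡4, 2^{4}≡16, 2^{8}≡9. Then 2^{9} = 2^{8+1} ≡ 9 × 2 ≡ 18 mod 19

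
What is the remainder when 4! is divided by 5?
By Wilson's theorem, (4)! ≡ -1 ≡ 4 (mod 5)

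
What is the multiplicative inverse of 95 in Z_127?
Since 127 is prime, by Fermat 95^(-1) ≡ 95^{125} ≡ 123 mod 127. Verify: 95 × 123 = 11685 ≡ 1 mod 127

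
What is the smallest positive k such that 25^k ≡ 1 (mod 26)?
Powers of 25 mod 26: 25^1≡25, 25^2≡1. Order = 2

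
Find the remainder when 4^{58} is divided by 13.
By Fermat: 4^{12} ≡ 1 mod 13. 58 = 4×12 + 10. So 4^{58} ≡ 4^{10} ≡ 9 mod 13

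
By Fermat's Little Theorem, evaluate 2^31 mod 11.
By Fermat: 2^{10} ≡ 1 mod 11. 31 = 3×10 + 1. So 2^{31} ≡ 2^{1} ≡ 2 mod 11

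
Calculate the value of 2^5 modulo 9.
By repeated squaring (mod 9): 2^{1}≡2, 2^{2}≡4, 2^{4}≡7. Then 2^{5} = 2^{4+1} ≡ 7 × 2 ≡ 5 (mod 9)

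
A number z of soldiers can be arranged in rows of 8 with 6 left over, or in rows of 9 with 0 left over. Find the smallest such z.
M = 8 × 9 = 72. M₁ = 9, y₁ ≡ 1 (mod 8). M₂ = 8, y₂ ≡ 8 (mod 9). z = 6×9×1 + 0×8×8 ≡ 54 (mod 72)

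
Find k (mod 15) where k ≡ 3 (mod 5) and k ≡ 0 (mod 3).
M = 5 × 3 = 15. M₁ = 3, y₁ ≡ 2 (mod 5). M₂ = 5, y₂ ≡ 2 (mod 3). k = 3×3×2 + 0×5×2 ≡ 3 (mod 15)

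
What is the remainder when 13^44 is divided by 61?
By repeated squaring (mod 61): 13^{1}≡13, 13^{2}≡47, 13^{4}≡13, 13^{8}≡47, 13^{16}≡13, 13^{32}≡47. Then 13^{44} = 13^{32+8+4} ≡ 47 × 47 × 13 ≡ 47 (mod 61)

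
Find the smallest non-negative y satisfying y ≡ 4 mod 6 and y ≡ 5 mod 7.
M = 6 × 7 = 42. M₁ = 7, y₁ ≡ 1 mod 6. M₂ = 6, y₂ ≡ 6 mod 7. y = 4×7×1 + 5×6×6 ≡ 40 mod 42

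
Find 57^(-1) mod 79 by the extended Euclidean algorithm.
Extended GCD: 57(-18) + 79(13) = 1. So 57^(-1) ≡ -18 ≡ 61 mod 79. Verify: 57 × 61 = 3477 ≡ 1 mod 79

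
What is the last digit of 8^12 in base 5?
Using Fermat: 8^{4} ≡ 1 mod 5. 12 ≡ 0 mod 4. So 8^{12} ≡ 8^{0} ≡ 1 mod 5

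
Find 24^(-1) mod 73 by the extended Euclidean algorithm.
Extended GCD: 24(-3) + 73(1) = 1. So 24^(-1) ≡ -3 ≡ 70 mod 73. Verify: 24 × 70 = 1680 ≡ 1 mod 73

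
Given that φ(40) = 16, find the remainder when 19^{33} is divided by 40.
By Euler: 19^{16} ≡ 1 mod 40 since gcd(19, 40) = 1. 33 = 2×16 + 1. So 19^{33} ≡ 19^{1} ≡ 19 mod 40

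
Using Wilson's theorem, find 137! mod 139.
(138)! = (137)! × (138) ≡ -1 mod 139. So (137)! ≡ -1 × (138)^(-1) ≡ (-1)×(-1) = 1 mod 139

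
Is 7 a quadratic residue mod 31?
By Euler's criterion: 7^{15} ≡ 1 mod 31. Since this equals 1, 7 is a QR.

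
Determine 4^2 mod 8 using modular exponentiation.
4^{2} = 16 ≡ 0 (mod 8)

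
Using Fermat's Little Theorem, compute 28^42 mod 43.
By Fermat's Little Theorem, 28^{42} ≡ 1 mod 43 since 43 is prime and gcd(28, 43) = 1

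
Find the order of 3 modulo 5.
Powers of 3 mod 5: 3^1≡3, 3^2≡4, 3^3≡2, 3^4≡1. ord_5(3) = 4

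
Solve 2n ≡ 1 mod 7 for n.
Since 7 is prime, by Fermat 2^(-1) ≡ 2^{5} ≡ 4 mod 7. Verify: 2 × 4 = 8 ≡ 1 mod 7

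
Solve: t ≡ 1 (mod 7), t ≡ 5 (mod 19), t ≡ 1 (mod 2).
M = 7 × 19 × 2 = 266. M₁ = 38, y₁ ≡ 5 (mod 7). M₂ = 14, y₂ ≡ 15 (mod 19). M₃ = 133, y₃ ≡ 1 (mod 2). t = 1×38×5 + 5×14×15 + 1×133×1 ≡ 43 (mod 266)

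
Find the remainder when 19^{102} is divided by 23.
By Fermat: 19^{22} ≡ 1 (mod 23). 102 = 4×22 + 14. So 19^{102} ≡ 19^{14} ≡ 18 (mod 23)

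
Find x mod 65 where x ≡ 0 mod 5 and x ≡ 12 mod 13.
M = 5 × 13 = 65. M₁ = 13, y₁ ≡ 2 mod 5. M₂ = 5, y₂ ≡ 8 mod 13. x = 0×13×2 + 12×5×8 ≡ 25 mod 65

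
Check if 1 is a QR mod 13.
By Euler's criterion: 1^{6} ≡ 1 (mod 13). Since this equals 1, 1 is a QR.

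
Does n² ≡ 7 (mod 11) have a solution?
By Euler's criterion: 7^{5} ≡ 10 (mod 11). Since this equals -1 (≡ 10), 7 is not a QR.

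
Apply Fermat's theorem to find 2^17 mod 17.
By Fermat: 2^{16} ≡ 1 mod 17. So 2^{17} = 2^{16} · 2^{1} ≡ 2^{1} ≡ 2 mod 17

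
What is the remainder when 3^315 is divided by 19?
Using Fermat: 3^{18} ≡ 1 mod 19. 315 ≡ 9 mod 18. So 3^{315} ≡ 3^{9} ≡ 18 mod 19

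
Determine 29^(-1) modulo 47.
Since 47 is prime, by Fermat 29^(-1) ≡ 29^{45} ≡ 13 mod 47. Verify: 29 × 13 = 377 ≡ 1 mod 47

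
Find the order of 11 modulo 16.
Powers of 11 mod 16: 11^1≡11, 11^2≡9, 11^3≡3, 11^4≡1. Order = 4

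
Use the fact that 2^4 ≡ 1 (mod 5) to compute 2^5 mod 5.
By Fermat: 2^{4} ≡ 1 (mod 5). So 2^{5} = 2^{4} · 2^{1} ≡ 2^{1} ≡ 2 (mod 5)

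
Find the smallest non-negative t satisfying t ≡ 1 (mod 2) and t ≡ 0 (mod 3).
M = 2 × 3 = 6. M₁ = 3, y₁ ≡ 1 (mod 2). M₂ = 2, y₂ ≡ 2 (mod 3). t = 1×3×1 + 0×2×2 ≡ 3 (mod 6)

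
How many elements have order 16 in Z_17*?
There are φ(17-1) = φ(16) = 8 primitive roots modulo 17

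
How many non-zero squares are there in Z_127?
For prime 127, there are (p-1)/2 = (127-1)/2 = 63 quadratic residues (excluding 0).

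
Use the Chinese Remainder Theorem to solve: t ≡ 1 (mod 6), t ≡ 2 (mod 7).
M = 6 × 7 = 42. M₁ = 7, y₁ ≡ 1 (mod 6). M₂ = 6, y₂ ≡ 6 (mod 7). t = 1×7×1 + 2×6×6 ≡ 37 (mod 42)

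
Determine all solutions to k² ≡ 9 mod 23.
The square roots of 9 mod 23 are 3 and 20. Verify: 3² = 9 ≡ 9 mod 23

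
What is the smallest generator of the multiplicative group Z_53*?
g = 2. Powers: [2, 4, 8, 16, 32, 11, 22, ...] generates all 52 non-zero residues.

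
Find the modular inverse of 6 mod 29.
Since 29 is prime, by Fermat 6^(-1) ≡ 6^{27} ≡ 5 (mod 29). Verify: 6 × 5 = 30 ≡ 1 (mod 29)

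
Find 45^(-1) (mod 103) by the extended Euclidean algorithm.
Extended GCD: 45(-16) + 103(7) = 1. So 45^(-1) ≡ -16 ≡ 87 (mod 103). Verify: 45 × 87 = 3915 ≡ 1 (mod 103)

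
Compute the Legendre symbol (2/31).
(2/31) = 2^{15} mod 31 = 1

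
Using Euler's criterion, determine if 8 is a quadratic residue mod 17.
By Euler's criterion: 8^{8} ≡ 1 (mod 17). Since this equals 1, 8 is a QR.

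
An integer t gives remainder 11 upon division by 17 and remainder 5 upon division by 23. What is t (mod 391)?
M = 17 × 23 = 391. M₁ = 23, y₁ ≡ 3 (mod 17). M₂ = 17, y₂ ≡ 19 (mod 23). t = 11×23×3 + 5×17×19 ≡ 28 (mod 391)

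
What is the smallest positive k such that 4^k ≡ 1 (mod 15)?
Powers of 4 mod 15: 4^1≡4, 4^2≡1. Order = 2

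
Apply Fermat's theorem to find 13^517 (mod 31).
By Fermat: 13^{30} ≡ 1 (mod 31). 517 ≡ 7 (mod 30). So 13^{517} ≡ 13^{7} ≡ 22 (mod 31)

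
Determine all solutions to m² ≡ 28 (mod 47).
The square roots of 28 mod 47 are 34 and 13. Verify: 34² = 1156 ≡ 28 (mod 47)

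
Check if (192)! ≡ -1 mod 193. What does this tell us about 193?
(192)! mod 193 = 192. Since this equals -1 mod 193, Wilson confirms 193 is prime.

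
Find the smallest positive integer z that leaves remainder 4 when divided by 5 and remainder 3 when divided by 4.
M = 5 × 4 = 20. M₁ = 4, y₁ ≡ 4 mod 5. M₂ = 5, y₂ ≡ 1 mod 4. z = 4×4×4 + 3×5×1 ≡ 19 mod 20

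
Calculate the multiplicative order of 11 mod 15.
Powers of 11 mod 15: 11^1≡11, 11^2≡1. ord_15(11) = 2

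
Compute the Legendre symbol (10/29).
(10/29) = 10^{14} mod 29 = -1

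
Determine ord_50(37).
Powers of 37 mod 50: 37^1≡37, 37^2≡19, 37^3≡3, 37^4≡11, 37^5≡7, 37^6≡9, 37^7≡33, 37^8≡21, 37^9≡27, 37^10≡49, 37^11≡13, 37^12≡31, 37^13≡47, 37^14≡39, 37^15≡43, 37^16≡41, 37^17≡17, 37^18≡29, 37^19≡23, 37^20≡1. ord_50(37) = 20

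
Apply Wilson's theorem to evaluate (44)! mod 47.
(46)! = (44)! × (45) × (46) ≡ -1 mod 47. So (44)! ≡ -1 × [(46)(45)]^(-1) ≡ 23 mod 47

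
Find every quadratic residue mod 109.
Quadratic residues modulo 109: {1, 3, 4, 5, 7, 9, 12, 15, 16, 20, 21, 22, 25, 26, 27, 28, 29, 31, 34, 35, 36, 38, 43, 45, 46, 48, 49, 60, 61, 63, 64, 66, 71, 73, 74, 75, 78, 80, 81, 82, 83, 84, 87, 88, 89, 93, 94, 97, 100, 102, 104, 105, 106, 108}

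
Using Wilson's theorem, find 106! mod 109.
(108)! = (106)! × (107) × (108) ≡ -1 mod 109. So (106)! ≡ -1 × [(108)(107)]^(-1) ≡ 54 mod 109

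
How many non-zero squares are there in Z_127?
Exactly half the non-zero residues mod a prime are QRs: (127-1)/2 = 63.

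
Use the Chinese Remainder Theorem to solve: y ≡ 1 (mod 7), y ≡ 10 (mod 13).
M = 7 × 13 = 91. M₁ = 13, y₁ ≡ 6 (mod 7). M₂ = 7, y₂ ≡ 2 (mod 13). y = 1×13×6 + 10×7×2 ≡ 36 (mod 91)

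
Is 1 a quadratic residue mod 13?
By Euler's criterion: 1^{6} ≡ 1 mod 13. Since this equals 1, 1 is a QR.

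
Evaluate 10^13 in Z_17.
By repeated squaring (mod 17): 10^{1}≡10, 10^{2}≡15, 10^{4}≡4, 10^{8}≡16. Then 10^{13} = 10^{8+4+1} ≡ 16 × 4 × 10 ≡ 11 (mod 17)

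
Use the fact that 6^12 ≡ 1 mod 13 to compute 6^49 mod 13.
By Fermat: 6^{12} ≡ 1 mod 13. 49 = 4×12 + 1. So 6^{49} ≡ 6^{1} ≡ 6 mod 13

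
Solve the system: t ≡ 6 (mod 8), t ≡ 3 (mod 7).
M = 8 × 7 = 56. M₁ = 7, y₁ ≡ 7 (mod 8). M₂ = 8, y₂ ≡ 1 (mod 7). t = 6×7×7 + 3×8×1 ≡ 38 (mod 56)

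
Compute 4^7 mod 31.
By repeated squaring (mod 31): 4^{1}≡4, 4^{2}≡16, 4^{4}≡8. Then 4^{7} = 4^{4+2+1} ≡ 8 × 16 × 4 ≡ 16 (mod 31)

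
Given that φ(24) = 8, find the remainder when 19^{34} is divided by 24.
By Euler: 19^{8} ≡ 1 (mod 24) since gcd(19, 24) = 1. 34 = 4×8 + 2. So 19^{34} ≡ 19^{2} ≡ 1 (mod 24)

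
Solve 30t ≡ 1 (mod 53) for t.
Since 53 is prime, by Fermat 30^(-1) ≡ 30^{51} ≡ 23 (mod 53). Verify: 30 × 23 = 690 ≡ 1 (mod 53)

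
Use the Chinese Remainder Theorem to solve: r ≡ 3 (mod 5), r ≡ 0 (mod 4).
M = 5 × 4 = 20. M₁ = 4, y₁ ≡ 4 (mod 5). M₂ = 5, y₂ ≡ 1 (mod 4). r = 3×4×4 + 0×5×1 ≡ 8 (mod 20)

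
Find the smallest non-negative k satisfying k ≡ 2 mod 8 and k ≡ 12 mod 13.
M = 8 × 13 = 104. M₁ = 13, y₁ ≡ 5 mod 8. M₂ = 8, y₂ ≡ 5 mod 13. k = 2×13×5 + 12×8×5 ≡ 90 mod 104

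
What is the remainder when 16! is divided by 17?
By Wilson's theorem, (16)! ≡ -1 ≡ 16 (mod 17)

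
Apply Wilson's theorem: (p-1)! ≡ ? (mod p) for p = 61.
By Wilson's theorem, (60)! ≡ -1 ≡ 60 mod 61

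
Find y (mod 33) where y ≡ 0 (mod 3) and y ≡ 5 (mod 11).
M = 3 × 11 = 33. M₁ = 11, y₁ ≡ 2 (mod 3). M₂ = 3, y₂ ≡ 4 (mod 11). y = 0×11×2 + 5×3×4 ≡ 27 (mod 33)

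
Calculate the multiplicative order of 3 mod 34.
Powers of 3 mod 34: 3^1≡3, 3^2≡9, 3^3≡27, 3^4≡13, 3^5≡5, 3^6≡15, 3^7≡11, 3^8≡33, 3^9≡31, 3^10≡25, 3^11≡7, 3^12≡21, 3^13≡29, 3^14≡19, 3^15≡23, 3^16≡1. Order = 16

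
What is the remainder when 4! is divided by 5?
By Wilson's theorem, (4)! ≡ -1 ≡ 4 (mod 5)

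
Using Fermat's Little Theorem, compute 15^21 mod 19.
By Fermat: 15^{18} ≡ 1 mod 19. So 15^{21} = 15^{18} · 15^{3} ≡ 15^{3} ≡ 12 mod 19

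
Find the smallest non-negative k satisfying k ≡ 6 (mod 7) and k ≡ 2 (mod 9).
M = 7 × 9 = 63. M₁ = 9, y₁ ≡ 4 (mod 7). M₂ = 7, y₂ ≡ 4 (mod 9). k = 6×9×4 + 2×7×4 ≡ 20 (mod 63)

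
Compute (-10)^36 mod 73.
By repeated squaring mod 73: (-10)^{1}≡63, (-10)^{2}≡27, (-10)^{4}≡72, (-10)^{8}≡1, (-10)^{16}≡1, (-10)^{32}≡1. Then (-10)^{36} = (-10)^{32+4} ≡ 1 × 72 ≡ 72 mod 73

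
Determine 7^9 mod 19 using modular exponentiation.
By repeated squaring (mod 19): 7^{1}≡7, 7^{2}≡11, 7^{4}≡7, 7^{8}≡11. Then 7^{9} = 7^{8+1} ≡ 11 × 7 ≡ 1 (mod 19)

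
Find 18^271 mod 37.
Using Fermat: 18^{36} ≡ 1 mod 37. 271 ≡ 19 mod 36. So 18^{271} ≡ 18^{19} ≡ 19 mod 37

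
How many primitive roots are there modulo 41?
Number of primitive roots mod 41 = φ(p-1) = φ(40) = 16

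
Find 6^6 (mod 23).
By repeated squaring (mod 23): 6^{1}≡6, 6^{2}≡13, 6^{4}≡8. Then 6^{6} = 6^{4+2} ≡ 8 × 13 ≡ 12 (mod 23)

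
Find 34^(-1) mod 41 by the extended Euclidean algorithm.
Extended GCD: 34(-6) + 41(5) = 1. So 34^(-1) ≡ -6 ≡ 35 mod 41. Verify: 34 × 35 = 1190 ≡ 1 mod 41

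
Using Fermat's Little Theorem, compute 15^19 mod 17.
By Fermat: 15^{16} ≡ 1 mod 17. So 15^{19} = 15^{16} · 15^{3} ≡ 15^{3} ≡ 9 mod 17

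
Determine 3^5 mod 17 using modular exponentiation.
By repeated squaring mod 17: 3^{1}≡3, 3^{2}≡9, 3^{4}≡13. Then 3^{5} = 3^{4+1} ≡ 13 × 3 ≡ 5 mod 17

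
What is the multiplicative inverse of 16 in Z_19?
Since 19 is prime, by Fermat 16^(-1) ≡ 16^{17} ≡ 6 (mod 19). Verify: 16 × 6 = 96 ≡ 1 (mod 19)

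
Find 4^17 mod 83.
By repeated squaring mod 83: 4^{1}≡4, 4^{2}≡16, 4^{4}≡7, 4^{8}≡49, 4^{16}≡77. Then 4^{17} = 4^{16+1} ≡ 77 × 4 ≡ 59 mod 83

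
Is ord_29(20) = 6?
Powers of 20 mod 29: 20^1≡20, 20^2≡23, 20^3≡25, 20^4≡7, 20^5≡24, 20^6≡16, 20^7≡1. 20^6≡16≢1, so ord ≠ 6. No, the actual order is 7.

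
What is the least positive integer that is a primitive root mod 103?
g = 5. For each prime q|102: 5^{51}≡102, 5^{34}≡56, 5^{6}≡72, none ≡ 1, so ord_103(5) = 102 and 5 is a primitive root.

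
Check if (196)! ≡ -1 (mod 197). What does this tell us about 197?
(196)! mod 197 = 196. Since this equals -1 (mod 197), Wilson confirms 197 is prime.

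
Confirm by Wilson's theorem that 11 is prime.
(10)! mod 11 = 10. Since this equals -1 (mod 11), Wilson confirms 11 is prime.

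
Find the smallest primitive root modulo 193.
g = 5. For each prime q|192: 5^{96}≡192, 5^{64}≡84, none ≡ 1, so ord_193(5) = 192 and 5 is a primitive root.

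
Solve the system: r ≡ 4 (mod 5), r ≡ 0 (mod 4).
M = 5 × 4 = 20. M₁ = 4, y₁ ≡ 4 (mod 5). M₂ = 5, y₂ ≡ 1 (mod 4). r = 4×4×4 + 0×5×1 ≡ 4 (mod 20)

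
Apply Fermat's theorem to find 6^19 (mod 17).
By Fermat: 6^{16} ≡ 1 (mod 17). So 6^{19} = 6^{16} · 6^{3} ≡ 6^{3} ≡ 12 (mod 17)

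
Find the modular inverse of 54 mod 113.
Since 113 is prime, by Fermat 54^(-1) ≡ 54^{111} ≡ 90 mod 113. Verify: 54 × 90 = 4860 ≡ 1 mod 113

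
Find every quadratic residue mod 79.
QRs mod 79: {1, 2, 4, 5, 8, 9, 10, 11, 13, 16, 18, 19, 20, 21, 22, 23, 25, 26, 31, 32, 36, 38, 40, 42, 44, 45, 46, 49, 50, 51, 52, 55, 62, 64, 65, 67, 72, 73, 76}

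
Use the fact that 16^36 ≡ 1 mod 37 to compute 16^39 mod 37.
By Fermat: 16^{36} ≡ 1 mod 37. So 16^{39} = 16^{36} · 16^{3} ≡ 16^{3} ≡ 26 mod 37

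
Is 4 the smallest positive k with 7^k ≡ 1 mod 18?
Powers of 7 mod 18: 7^1≡7, 7^2≡13, 7^3≡1. Already 7^3≡1, so the order is 3 < 4. No, the actual order is 3.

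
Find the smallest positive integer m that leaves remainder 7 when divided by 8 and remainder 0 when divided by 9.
M = 8 × 9 = 72. M₁ = 9, y₁ ≡ 1 (mod 8). M₂ = 8, y₂ ≡ 8 (mod 9). m = 7×9×1 + 0×8×8 ≡ 63 (mod 72)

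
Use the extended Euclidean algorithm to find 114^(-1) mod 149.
Extended GCD: 114(17) + 149(-13) = 1. So 114^(-1) ≡ 17 (mod 149). Verify: 114 × 17 = 1938 ≡ 1 (mod 149)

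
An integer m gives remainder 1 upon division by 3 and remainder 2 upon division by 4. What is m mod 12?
M = 3 × 4 = 12. M₁ = 4, y₁ ≡ 1 mod 3. M₂ = 3, y₂ ≡ 3 mod 4. m = 1×4×1 + 2×3×3 ≡ 10 mod 12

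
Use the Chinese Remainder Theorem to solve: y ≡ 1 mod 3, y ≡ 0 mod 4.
M = 3 × 4 = 12. M₁ = 4, y₁ ≡ 1 mod 3. M₂ = 3, y₂ ≡ 3 mod 4. y = 1×4×1 + 0×3×3 ≡ 4 mod 12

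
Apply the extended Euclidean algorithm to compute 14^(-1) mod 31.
Extended GCD: 14(-11) + 31(5) = 1. So 14^(-1) ≡ -11 ≡ 20 (mod 31). Verify: 14 × 20 = 280 ≡ 1 (mod 31)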